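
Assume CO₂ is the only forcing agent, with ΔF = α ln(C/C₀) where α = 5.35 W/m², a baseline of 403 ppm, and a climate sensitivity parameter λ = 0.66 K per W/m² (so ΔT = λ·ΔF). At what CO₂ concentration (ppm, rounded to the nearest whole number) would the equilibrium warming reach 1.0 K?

C ≈ 535 ppm

Required forcing: ΔF = ΔT/λ = 1.0/0.66 = 1.5152 W/m².
Then ln(C/403) = ΔF/5.35 = 1.5152/5.35 = 0.28321.
So C = 403 × e^0.28321 = 403 × 1.32738 = 534.93 ppm.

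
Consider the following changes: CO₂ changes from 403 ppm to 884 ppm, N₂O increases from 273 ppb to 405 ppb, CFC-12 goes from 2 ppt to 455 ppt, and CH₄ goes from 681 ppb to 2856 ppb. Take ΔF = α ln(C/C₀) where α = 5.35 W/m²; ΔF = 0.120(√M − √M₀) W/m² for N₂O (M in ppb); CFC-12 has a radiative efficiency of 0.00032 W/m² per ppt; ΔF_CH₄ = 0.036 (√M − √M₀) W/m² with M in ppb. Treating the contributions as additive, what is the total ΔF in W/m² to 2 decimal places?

ΔF = 5.76 W/m²

CO₂: 5.35 × ln(884/403) = 5.35 × ln(2.19355) = 5.35 × 0.78552 = 4.2025 W/m².
N₂O: 0.120 × (√405 − √273) = 0.120 × (20.1246 − 16.5227) = 0.120 × 3.6019 = 0.4322 W/m².
CFC-12: ΔF = 0.00032 × (455 − 2) = 0.00032 × 453 = 0.1450 W/m².
CH₄: 0.036 × (√2856 − √681) = 0.036 × (53.4416 − 26.0960) = 0.036 × 27.3456 = 0.9844 W/m².
Total ΔF = 4.2025 + 0.4322 + 0.1450 + 0.9844 = 5.7641 W/m².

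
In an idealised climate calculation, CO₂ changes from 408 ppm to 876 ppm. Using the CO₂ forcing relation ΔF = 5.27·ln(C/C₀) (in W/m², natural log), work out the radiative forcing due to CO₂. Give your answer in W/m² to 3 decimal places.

ΔF = 4.027 W/m²

CO₂: 5.27 × ln(876/408) = 5.27 × ln(2.14706) = 5.27 × 0.76410 = 4.0268 W/m².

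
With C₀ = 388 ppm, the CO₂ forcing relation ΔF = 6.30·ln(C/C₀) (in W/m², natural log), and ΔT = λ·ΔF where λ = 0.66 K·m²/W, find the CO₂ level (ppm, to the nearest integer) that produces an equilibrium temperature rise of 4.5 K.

C ≈ 1145 ppm

Required forcing: ΔF = ΔT/λ = 4.5/0.66 = 6.8182 W/m².
Then ln(C/388) = ΔF/6.30 = 6.8182/6.30 = 1.08225.
So C = 388 × e^1.08225 = 388 × 2.95131 = 1145.11 ppm.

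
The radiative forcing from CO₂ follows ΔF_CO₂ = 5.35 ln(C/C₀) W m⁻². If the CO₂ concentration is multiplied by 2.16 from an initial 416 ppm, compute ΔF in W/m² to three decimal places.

ΔF = 4.120 W/m²

Because the forcing depends only on the ratio C/C₀, the initial concentration does not enter.
ΔF = 5.35 × ln(2.16) = 5.35 × 0.77011 = 4.1201 W/m².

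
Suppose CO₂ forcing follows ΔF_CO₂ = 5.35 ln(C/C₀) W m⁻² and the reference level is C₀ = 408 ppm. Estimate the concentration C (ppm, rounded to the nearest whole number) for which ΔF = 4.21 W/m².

C ≈ 896 ppm

Set 5.35 ln(C/408) = 4.21, so ln(C/408) = 4.21/5.35 = 0.78692.
Then C/408 = e^0.78692 = 2.19662, giving C = 408 × 2.19662 = 896.22 ppm.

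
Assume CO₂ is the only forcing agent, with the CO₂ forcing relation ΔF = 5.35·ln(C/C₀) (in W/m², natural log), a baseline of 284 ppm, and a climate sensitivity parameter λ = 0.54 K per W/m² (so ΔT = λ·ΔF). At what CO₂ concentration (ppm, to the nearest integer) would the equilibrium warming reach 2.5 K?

C ≈ 675 ppm

Required forcing: ΔF = ΔT/λ = 2.5/0.54 = 4.6296 W/m².
Then ln(C/284) = ΔF/5.35 = 4.6296/5.35 = 0.86535.
So C = 284 × e^0.86535 = 284 × 2.37584 = 674.74 ppm.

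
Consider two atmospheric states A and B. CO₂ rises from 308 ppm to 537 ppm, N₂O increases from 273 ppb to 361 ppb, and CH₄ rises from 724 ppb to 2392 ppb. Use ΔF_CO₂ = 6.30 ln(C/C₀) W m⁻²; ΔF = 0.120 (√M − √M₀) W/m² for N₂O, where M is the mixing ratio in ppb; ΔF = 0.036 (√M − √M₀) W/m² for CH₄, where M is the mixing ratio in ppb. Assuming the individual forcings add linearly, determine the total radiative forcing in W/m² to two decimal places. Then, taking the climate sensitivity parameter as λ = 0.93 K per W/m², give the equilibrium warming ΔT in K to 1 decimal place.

ΔF = 4.59 W/m²; ΔT = 4.3 K

CO₂: 6.30 × ln(537/308) = 6.30 × ln(1.74351) = 6.30 × 0.55590 = 3.5022 W/m².
N₂O: 0.120 × (√361 − √273) = 0.120 × (19.0000 − 16.5227) = 0.120 × 2.4773 = 0.2973 W/m².
CH₄: 0.036 × (√2392 − √724) = 0.036 × (48.9081 − 26.9072) = 0.036 × 22.0009 = 0.7920 W/m².
Total ΔF = 3.5022 + 0.2973 + 0.7920 = 4.5915 W/m².
ΔT = λ ΔF = 0.93 × 4.59 = 4.2687 K.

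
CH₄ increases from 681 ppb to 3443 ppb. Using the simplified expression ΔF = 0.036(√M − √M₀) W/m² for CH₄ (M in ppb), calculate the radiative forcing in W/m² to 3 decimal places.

CH₄: 0.036 × (√3443 − √681) = 0.036 × (58.6771 − 26.0960) = 0.036 × 32.5811 = 1.1729 W/m².

ΔF = 1.173 W/m²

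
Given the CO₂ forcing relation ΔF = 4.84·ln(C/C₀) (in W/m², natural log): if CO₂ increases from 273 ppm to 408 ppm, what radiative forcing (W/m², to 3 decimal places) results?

ΔF = 1.945 W/m²

CO₂: 4.84 × ln(408/273) = 4.84 × ln(1.49451) = 4.84 × 0.40180 = 1.9447 W/m².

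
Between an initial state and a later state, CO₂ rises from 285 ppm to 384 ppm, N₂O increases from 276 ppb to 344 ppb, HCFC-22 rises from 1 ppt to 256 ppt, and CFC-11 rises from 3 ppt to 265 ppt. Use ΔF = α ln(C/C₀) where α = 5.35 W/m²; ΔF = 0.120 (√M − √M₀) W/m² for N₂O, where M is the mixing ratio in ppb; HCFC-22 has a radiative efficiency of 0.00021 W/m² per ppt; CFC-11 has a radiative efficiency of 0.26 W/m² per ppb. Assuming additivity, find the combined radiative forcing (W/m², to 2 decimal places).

ΔF = 1.95 W/m²

CO₂: 5.35 × ln(384/285) = 5.35 × ln(1.34737) = 5.35 × 0.29815 = 1.5951 W/m².
N₂O: 0.120 × (√344 − √276) = 0.120 × (18.5472 − 16.6132) = 0.120 × 1.9340 = 0.2321 W/m².
HCFC-22: ΔF = 0.00021 × (256 − 1) = 0.00021 × 255 = 0.0536 W/m².
CFC-11: Δ = 265 − 3 = 262 ppt = 0.262 ppb; ΔF = 0.26 × 0.262 = 0.0681 W/m².
Total ΔF = 1.5951 + 0.2321 + 0.0536 + 0.0681 = 1.9489 W/m².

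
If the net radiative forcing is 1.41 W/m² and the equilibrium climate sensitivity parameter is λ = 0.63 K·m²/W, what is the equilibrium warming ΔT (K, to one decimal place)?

ΔT = λ ΔF = 0.63 × 1.41 = 0.8883 K.

ΔT = 0.9 K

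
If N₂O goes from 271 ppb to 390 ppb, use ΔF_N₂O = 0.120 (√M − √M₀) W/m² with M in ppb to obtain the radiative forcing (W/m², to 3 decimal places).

N₂O: 0.120 × (√390 − √271) = 0.120 × (19.7484 − 16.4621) = 0.120 × 3.2863 = 0.3944 W/m².

ΔF = 0.394 W/m²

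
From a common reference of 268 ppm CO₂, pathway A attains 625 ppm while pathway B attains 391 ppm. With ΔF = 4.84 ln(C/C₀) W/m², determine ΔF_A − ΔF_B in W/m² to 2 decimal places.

ΔF_A = 4.84 ln(625/268) = 4.84 × 0.84676 = 4.0983 W/m².
ΔF_B = 4.84 ln(391/268) = 4.84 × 0.37772 = 1.8282 W/m².
Difference: 4.0983 − 1.8282 = 2.2701 W/m².

ΔF_A − ΔF_B = 2.27 W/m²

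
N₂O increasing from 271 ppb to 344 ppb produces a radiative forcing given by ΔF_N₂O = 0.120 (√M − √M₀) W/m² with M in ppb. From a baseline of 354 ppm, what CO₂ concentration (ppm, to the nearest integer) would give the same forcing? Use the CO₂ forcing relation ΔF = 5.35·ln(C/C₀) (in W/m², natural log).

N₂O forcing: 0.120 × (√344 − √271) = 0.120 × (18.5472 − 16.4621) = 0.120 × 2.0851 = 0.25021 W/m².
Set 5.35 ln(C/354) = 0.25021: ln(C/354) = 0.25021/5.35 = 0.04677, so C = 354 × e^0.04677 = 354 × 1.04788 = 370.95 ppm.

C ≈ 371 ppm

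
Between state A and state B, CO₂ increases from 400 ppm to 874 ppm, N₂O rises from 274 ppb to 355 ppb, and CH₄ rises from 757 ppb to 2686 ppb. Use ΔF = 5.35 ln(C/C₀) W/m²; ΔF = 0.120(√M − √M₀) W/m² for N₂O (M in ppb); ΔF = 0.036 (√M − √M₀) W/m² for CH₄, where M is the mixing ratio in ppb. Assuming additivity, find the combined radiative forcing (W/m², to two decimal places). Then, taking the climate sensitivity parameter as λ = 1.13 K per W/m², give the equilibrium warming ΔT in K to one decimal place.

CO₂: 5.35 × ln(874/400) = 5.35 × ln(2.18500) = 5.35 × 0.78162 = 4.1817 W/m².
N₂O: 0.120 × (√355 − √274) = 0.120 × (18.8414 − 16.5529) = 0.120 × 2.2885 = 0.2746 W/m².
CH₄: 0.036 × (√2686 − √757) = 0.036 × (51.8266 − 27.5136) = 0.036 × 24.3130 = 0.8753 W/m².
Total ΔF = 4.1817 + 0.2746 + 0.8753 = 5.3316 W/m².
ΔT = λ ΔF = 1.13 × 5.33 = 6.0229 K.

ΔF = 5.33 W/m²; ΔT = 6.0 K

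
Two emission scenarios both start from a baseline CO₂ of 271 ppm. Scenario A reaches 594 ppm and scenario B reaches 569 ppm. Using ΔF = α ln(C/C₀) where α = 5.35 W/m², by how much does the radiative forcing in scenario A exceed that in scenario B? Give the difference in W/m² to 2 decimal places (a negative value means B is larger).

ΔF_A − ΔF_B = 0.23 W/m²

ΔF_A = 5.35 ln(594/271) = 5.35 × 0.78476 = 4.1985 W/m².
ΔF_B = 5.35 ln(569/271) = 5.35 × 0.74176 = 3.9684 W/m².
Difference: 4.1985 − 3.9684 = 0.2301 W/m².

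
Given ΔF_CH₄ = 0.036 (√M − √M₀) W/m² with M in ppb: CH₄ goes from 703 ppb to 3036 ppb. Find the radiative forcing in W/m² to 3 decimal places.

CH₄: 0.036 × (√3036 − √703) = 0.036 × (55.0999 − 26.5141) = 0.036 × 28.5858 = 1.0291 W/m².

ΔF = 1.029 W/m²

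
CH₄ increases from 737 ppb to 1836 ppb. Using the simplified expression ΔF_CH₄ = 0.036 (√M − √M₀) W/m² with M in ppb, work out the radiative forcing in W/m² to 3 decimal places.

CH₄: 0.036 × (√1836 − √737) = 0.036 × (42.8486 − 27.1477) = 0.036 × 15.7009 = 0.5652 W/m².

ΔF = 0.565 W/m²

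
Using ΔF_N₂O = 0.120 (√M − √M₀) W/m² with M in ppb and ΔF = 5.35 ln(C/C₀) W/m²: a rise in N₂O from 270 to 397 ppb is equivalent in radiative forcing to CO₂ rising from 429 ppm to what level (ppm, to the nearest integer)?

C ≈ 464 ppm

N₂O forcing: 0.120 × (√397 − √270) = 0.120 × (19.9249 − 16.4317) = 0.120 × 3.4932 = 0.41918 W/m².
Set 5.35 ln(C/429) = 0.41918: ln(C/429) = 0.41918/5.35 = 0.07835, so C = 429 × e^0.07835 = 429 × 1.08150 = 463.96 ppm.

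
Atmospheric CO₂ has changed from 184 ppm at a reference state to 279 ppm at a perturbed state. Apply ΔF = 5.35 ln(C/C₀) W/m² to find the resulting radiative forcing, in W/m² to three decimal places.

CO₂ absorption bands are partially saturated, so forcing scales with the logarithm of the concentration ratio.
CO₂: 5.35 × ln(279/184) = 5.35 × ln(1.51630) = 5.35 × 0.41627 = 2.2270 W/m².

ΔF = 2.227 W/m²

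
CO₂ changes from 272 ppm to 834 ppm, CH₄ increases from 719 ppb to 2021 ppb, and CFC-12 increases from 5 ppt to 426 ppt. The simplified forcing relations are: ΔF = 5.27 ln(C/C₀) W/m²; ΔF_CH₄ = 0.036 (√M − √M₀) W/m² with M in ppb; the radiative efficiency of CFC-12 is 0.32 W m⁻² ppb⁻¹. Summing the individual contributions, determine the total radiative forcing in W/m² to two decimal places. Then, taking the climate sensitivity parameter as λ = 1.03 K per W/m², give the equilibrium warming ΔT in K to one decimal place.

ΔF = 6.69 W/m²; ΔT = 6.9 K

CO₂: 5.27 × ln(834/272) = 5.27 × ln(3.06618) = 5.27 × 1.12043 = 5.9047 W/m².
CH₄: 0.036 × (√2021 − √719) = 0.036 × (44.9555 − 26.8142) = 0.036 × 18.1413 = 0.6531 W/m².
CFC-12: Δ = 426 − 5 = 421 ppt = 0.421 ppb; ΔF = 0.32 × 0.421 = 0.1347 W/m².
Total ΔF = 5.9047 + 0.6531 + 0.1347 = 6.6925 W/m².
ΔT = λ ΔF = 1.03 × 6.69 = 6.8907 K.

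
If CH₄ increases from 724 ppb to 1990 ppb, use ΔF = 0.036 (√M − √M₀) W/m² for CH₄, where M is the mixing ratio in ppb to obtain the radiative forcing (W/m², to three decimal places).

ΔF = 0.637 W/m²

CH₄: 0.036 × (√1990 − √724) = 0.036 × (44.6094 − 26.9072) = 0.036 × 17.7022 = 0.6373 W/m².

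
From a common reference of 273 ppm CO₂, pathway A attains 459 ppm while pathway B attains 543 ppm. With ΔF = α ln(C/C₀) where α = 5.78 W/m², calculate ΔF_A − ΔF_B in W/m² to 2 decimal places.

ΔF_A = 5.78 ln(459/273) = 5.78 × 0.51958 = 3.0032 W/m².
ΔF_B = 5.78 ln(543/273) = 5.78 × 0.68764 = 3.9746 W/m².
Difference: 3.0032 − 3.9746 = -0.9714 W/m².

ΔF_A − ΔF_B = -0.97 W/m²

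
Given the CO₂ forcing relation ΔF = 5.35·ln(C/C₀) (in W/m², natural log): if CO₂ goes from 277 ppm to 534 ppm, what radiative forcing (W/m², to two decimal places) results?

CO₂: 5.35 × ln(534/277) = 5.35 × ln(1.92780) = 5.35 × 0.65638 = 3.5116 W/m².

ΔF = 3.51 W/m²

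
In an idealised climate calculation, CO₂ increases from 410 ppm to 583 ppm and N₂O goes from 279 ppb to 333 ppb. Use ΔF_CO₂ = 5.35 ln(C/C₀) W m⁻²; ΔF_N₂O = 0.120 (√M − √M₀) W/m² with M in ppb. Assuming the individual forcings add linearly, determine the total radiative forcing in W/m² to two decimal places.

CO₂: 5.35 × ln(583/410) = 5.35 × ln(1.42195) = 5.35 × 0.35203 = 1.8834 W/m².
N₂O: 0.120 × (√333 − √279) = 0.120 × (18.2483 − 16.7033) = 0.120 × 1.5450 = 0.1854 W/m².
Total ΔF = 1.8834 + 0.1854 = 2.0688 W/m².

ΔF = 2.07 W/m²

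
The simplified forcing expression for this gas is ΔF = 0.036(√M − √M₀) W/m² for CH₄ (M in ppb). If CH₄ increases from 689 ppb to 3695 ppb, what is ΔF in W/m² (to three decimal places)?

CH₄: 0.036 × (√3695 − √689) = 0.036 × (60.7865 − 26.2488) = 0.036 × 34.5377 = 1.2434 W/m².

ΔF = 1.243 W/m²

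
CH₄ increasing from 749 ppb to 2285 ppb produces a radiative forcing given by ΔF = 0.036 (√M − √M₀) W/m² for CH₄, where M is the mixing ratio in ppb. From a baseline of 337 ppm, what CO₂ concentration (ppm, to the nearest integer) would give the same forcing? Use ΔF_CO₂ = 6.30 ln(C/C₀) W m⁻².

CH₄ forcing: 0.036 × (√2285 − √749) = 0.036 × (47.8017 − 27.3679) = 0.036 × 20.4338 = 0.73562 W/m².
Set 6.30 ln(C/337) = 0.73562: ln(C/337) = 0.73562/6.30 = 0.11677, so C = 337 × e^0.11677 = 337 × 1.12386 = 378.74 ppm.

C ≈ 379 ppm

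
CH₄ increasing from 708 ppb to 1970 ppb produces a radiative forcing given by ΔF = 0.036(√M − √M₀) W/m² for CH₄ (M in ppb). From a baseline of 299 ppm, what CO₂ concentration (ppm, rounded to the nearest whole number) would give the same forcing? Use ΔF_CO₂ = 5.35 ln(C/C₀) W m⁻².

C ≈ 337 ppm

CH₄ forcing: 0.036 × (√1970 − √708) = 0.036 × (44.3847 − 26.6083) = 0.036 × 17.7764 = 0.63995 W/m².
Set 5.35 ln(C/299) = 0.63995: ln(C/299) = 0.63995/5.35 = 0.11962, so C = 299 × e^0.11962 = 299 × 1.12707 = 336.99 ppm.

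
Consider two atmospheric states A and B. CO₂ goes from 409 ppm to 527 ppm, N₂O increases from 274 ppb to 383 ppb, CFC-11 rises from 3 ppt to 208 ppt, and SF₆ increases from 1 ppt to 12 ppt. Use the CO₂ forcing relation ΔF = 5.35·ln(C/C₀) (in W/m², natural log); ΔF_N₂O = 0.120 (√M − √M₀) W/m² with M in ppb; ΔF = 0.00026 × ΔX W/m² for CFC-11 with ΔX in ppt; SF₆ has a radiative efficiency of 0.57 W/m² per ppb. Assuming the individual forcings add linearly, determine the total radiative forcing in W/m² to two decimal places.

CO₂: 5.35 × ln(527/409) = 5.35 × ln(1.28851) = 5.35 × 0.25349 = 1.3562 W/m².
N₂O: 0.120 × (√383 − √274) = 0.120 × (19.5704 − 16.5529) = 0.120 × 3.0175 = 0.3621 W/m².
CFC-11: ΔF = 0.00026 × (208 − 3) = 0.00026 × 205 = 0.0533 W/m².
SF₆: Δ = 12 − 1 = 11 ppt = 0.011 ppb; ΔF = 0.57 × 0.011 = 0.0063 W/m².
Total ΔF = 1.3562 + 0.3621 + 0.0533 + 0.0063 = 1.7779 W/m².

ΔF = 1.78 W/m²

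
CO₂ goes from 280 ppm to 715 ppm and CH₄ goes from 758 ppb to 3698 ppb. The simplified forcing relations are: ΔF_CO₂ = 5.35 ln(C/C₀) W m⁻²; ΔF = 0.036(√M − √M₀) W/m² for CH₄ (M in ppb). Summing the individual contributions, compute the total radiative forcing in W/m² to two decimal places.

ΔF = 6.21 W/m²

CO₂: 5.35 × ln(715/280) = 5.35 × ln(2.55357) = 5.35 × 0.93749 = 5.0156 W/m².
CH₄: 0.036 × (√3698 − √758) = 0.036 × (60.8112 − 27.5318) = 0.036 × 33.2794 = 1.1981 W/m².
Total ΔF = 5.0156 + 1.1981 = 6.2137 W/m².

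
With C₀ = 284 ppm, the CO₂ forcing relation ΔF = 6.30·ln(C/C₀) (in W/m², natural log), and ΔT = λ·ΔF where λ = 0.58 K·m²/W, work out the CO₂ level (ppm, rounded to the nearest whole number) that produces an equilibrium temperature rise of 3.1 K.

Required forcing: ΔF = ΔT/λ = 3.1/0.58 = 5.3448 W/m².
Then ln(C/284) = ΔF/6.30 = 5.3448/6.30 = 0.84838.
So C = 284 × e^0.84838 = 284 × 2.33586 = 663.38 ppm.

C ≈ 663 ppm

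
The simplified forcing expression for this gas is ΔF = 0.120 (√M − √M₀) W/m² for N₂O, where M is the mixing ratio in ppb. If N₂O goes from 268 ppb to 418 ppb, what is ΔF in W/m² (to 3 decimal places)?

ΔF = 0.489 W/m²

N₂O: 0.120 × (√418 − √268) = 0.120 × (20.4450 − 16.3707) = 0.120 × 4.0743 = 0.4889 W/m².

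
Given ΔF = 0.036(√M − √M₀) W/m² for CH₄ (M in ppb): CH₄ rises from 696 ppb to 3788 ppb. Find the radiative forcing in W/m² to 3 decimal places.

ΔF = 1.266 W/m²

CH₄: 0.036 × (√3788 − √696) = 0.036 × (61.5467 − 26.3818) = 0.036 × 35.1649 = 1.2659 W/m².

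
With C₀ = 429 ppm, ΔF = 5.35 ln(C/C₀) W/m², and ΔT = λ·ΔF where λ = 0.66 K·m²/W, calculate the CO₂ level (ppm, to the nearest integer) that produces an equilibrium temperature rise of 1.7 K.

C ≈ 694 ppm

Required forcing: ΔF = ΔT/λ = 1.7/0.66 = 2.5758 W/m².
Then ln(C/429) = ΔF/5.35 = 2.5758/5.35 = 0.48146.
So C = 429 × e^0.48146 = 429 × 1.61844 = 694.31 ppm.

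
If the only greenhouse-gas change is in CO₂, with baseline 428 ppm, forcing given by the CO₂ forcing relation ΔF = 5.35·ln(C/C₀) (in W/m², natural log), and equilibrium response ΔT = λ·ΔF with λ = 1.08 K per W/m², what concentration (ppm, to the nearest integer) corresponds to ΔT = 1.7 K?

Required forcing: ΔF = ΔT/λ = 1.7/1.08 = 1.5741 W/m².
Then ln(C/428) = ΔF/5.35 = 1.5741/5.35 = 0.29422.
So C = 428 × e^0.29422 = 428 × 1.34208 = 574.41 ppm.

C ≈ 574 ppm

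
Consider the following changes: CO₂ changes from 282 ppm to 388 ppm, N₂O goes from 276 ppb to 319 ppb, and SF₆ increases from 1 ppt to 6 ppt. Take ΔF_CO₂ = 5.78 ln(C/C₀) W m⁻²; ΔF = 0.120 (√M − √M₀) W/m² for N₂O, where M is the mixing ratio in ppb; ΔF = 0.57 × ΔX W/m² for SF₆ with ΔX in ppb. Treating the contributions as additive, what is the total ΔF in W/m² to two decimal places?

ΔF = 2.00 W/m²

CO₂: 5.78 × ln(388/282) = 5.78 × ln(1.37589) = 5.78 × 0.31910 = 1.8444 W/m².
N₂O: 0.120 × (√319 − √276) = 0.120 × (17.8606 − 16.6132) = 0.120 × 1.2474 = 0.1497 W/m².
SF₆: Δ = 6 − 1 = 5 ppt = 0.005 ppb; ΔF = 0.57 × 0.005 = 0.0029 W/m².
Total ΔF = 1.8444 + 0.1497 + 0.0029 = 1.9970 W/m².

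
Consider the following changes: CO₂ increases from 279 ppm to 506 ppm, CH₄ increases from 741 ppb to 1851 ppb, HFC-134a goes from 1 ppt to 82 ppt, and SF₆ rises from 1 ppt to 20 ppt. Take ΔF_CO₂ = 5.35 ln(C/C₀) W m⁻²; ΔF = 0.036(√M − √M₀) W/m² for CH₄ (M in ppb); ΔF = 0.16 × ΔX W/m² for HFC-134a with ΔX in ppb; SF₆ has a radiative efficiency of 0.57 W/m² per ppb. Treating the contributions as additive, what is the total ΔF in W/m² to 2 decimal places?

ΔF = 3.78 W/m²

CO₂: 5.35 × ln(506/279) = 5.35 × ln(1.81362) = 5.35 × 0.59532 = 3.1850 W/m².
CH₄: 0.036 × (√1851 − √741) = 0.036 × (43.0232 − 27.2213) = 0.036 × 15.8019 = 0.5689 W/m².
HFC-134a: Δ = 82 − 1 = 81 ppt = 0.081 ppb; ΔF = 0.16 × 0.081 = 0.0130 W/m².
SF₆: Δ = 20 − 1 = 19 ppt = 0.019 ppb; ΔF = 0.57 × 0.019 = 0.0108 W/m².
Total ΔF = 3.1850 + 0.5689 + 0.0130 + 0.0108 = 3.7777 W/m².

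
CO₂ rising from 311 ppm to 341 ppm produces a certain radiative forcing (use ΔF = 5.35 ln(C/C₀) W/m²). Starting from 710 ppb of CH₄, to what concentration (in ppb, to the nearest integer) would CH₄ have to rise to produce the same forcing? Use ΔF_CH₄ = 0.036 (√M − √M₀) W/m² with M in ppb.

M ≈ 1627 ppb

CO₂ forcing: 5.35 × ln(341/311) = 5.35 × 0.092090 = 0.49268 W/m².
Set 0.036(√M − √710) = 0.49268: √M = 0.49268/0.036 + √710 = 13.6856 + 26.6458 = 40.3314.
M = (40.3314)² = 1626.62 ppb.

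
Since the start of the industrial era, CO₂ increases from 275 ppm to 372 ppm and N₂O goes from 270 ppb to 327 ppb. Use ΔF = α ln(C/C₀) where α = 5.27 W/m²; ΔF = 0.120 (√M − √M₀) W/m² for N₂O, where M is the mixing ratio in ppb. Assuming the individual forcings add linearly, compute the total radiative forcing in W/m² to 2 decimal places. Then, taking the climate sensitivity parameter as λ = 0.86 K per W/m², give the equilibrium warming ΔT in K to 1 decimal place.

ΔF = 1.79 W/m²; ΔT = 1.5 K

CO₂: 5.27 × ln(372/275) = 5.27 × ln(1.35273) = 5.27 × 0.30212 = 1.5922 W/m².
N₂O: 0.120 × (√327 − √270) = 0.120 × (18.0831 − 16.4317) = 0.120 × 1.6514 = 0.1982 W/m².
Total ΔF = 1.5922 + 0.1982 = 1.7904 W/m².
ΔT = λ ΔF = 0.86 × 1.79 = 1.5394 K.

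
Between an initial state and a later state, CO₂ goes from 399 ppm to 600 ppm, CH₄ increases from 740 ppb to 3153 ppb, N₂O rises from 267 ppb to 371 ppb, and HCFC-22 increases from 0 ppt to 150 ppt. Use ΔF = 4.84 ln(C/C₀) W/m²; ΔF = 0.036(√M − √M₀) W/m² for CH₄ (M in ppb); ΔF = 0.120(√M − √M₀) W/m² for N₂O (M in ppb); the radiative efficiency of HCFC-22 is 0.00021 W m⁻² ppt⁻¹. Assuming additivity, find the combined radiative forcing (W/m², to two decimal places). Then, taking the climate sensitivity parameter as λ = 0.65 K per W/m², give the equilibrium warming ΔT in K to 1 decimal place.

ΔF = 3.40 W/m²; ΔT = 2.2 K

CO₂: 4.84 × ln(600/399) = 4.84 × ln(1.50376) = 4.84 × 0.40797 = 1.9746 W/m².
CH₄: 0.036 × (√3153 − √740) = 0.036 × (56.1516 − 27.2029) = 0.036 × 28.9487 = 1.0422 W/m².
N₂O: 0.120 × (√371 − √267) = 0.120 × (19.2614 − 16.3401) = 0.120 × 2.9213 = 0.3506 W/m².
HCFC-22: ΔF = 0.00021 × (150 − 0) = 0.00021 × 150 = 0.0315 W/m².
Total ΔF = 1.9746 + 1.0422 + 0.3506 + 0.0315 = 3.3989 W/m².
ΔT = λ ΔF = 0.65 × 3.40 = 2.2100 K.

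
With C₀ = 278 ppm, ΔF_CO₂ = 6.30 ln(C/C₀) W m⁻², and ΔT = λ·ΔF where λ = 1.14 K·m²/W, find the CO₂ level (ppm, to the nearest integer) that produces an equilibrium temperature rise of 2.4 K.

Required forcing: ΔF = ΔT/λ = 2.4/1.14 = 2.1053 W/m².
Then ln(C/278) = ΔF/6.30 = 2.1053/6.30 = 0.33417.
So C = 278 × e^0.33417 = 278 × 1.39678 = 388.30 ppm.

C ≈ 388 ppm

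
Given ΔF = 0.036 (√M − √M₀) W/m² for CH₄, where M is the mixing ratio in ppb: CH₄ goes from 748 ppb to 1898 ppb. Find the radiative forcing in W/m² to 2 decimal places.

ΔF = 0.58 W/m²

CH₄: 0.036 × (√1898 − √748) = 0.036 × (43.5660 − 27.3496) = 0.036 × 16.2164 = 0.5838 W/m².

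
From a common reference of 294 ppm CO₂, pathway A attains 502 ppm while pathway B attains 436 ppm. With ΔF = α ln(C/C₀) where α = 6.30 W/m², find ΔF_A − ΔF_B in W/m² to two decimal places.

ΔF_A = 6.30 ln(502/294) = 6.30 × 0.53502 = 3.3706 W/m².
ΔF_B = 6.30 ln(436/294) = 6.30 × 0.39406 = 2.4826 W/m².
Difference: 3.3706 − 2.4826 = 0.8880 W/m².
(Equivalently, ΔF_A − ΔF_B = 6.30 ln(502/436) = 6.30 × 0.14096 = 0.8880 W/m².)

ΔF_A − ΔF_B = 0.89 W/m²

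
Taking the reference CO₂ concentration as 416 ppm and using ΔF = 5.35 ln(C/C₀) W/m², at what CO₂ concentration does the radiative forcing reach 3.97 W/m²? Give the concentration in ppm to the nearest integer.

Set 5.35 ln(C/416) = 3.97, so ln(C/416) = 3.97/5.35 = 0.74206.
Then C/416 = e^0.74206 = 2.10026, giving C = 416 × 2.10026 = 873.71 ppm.

C ≈ 874 ppm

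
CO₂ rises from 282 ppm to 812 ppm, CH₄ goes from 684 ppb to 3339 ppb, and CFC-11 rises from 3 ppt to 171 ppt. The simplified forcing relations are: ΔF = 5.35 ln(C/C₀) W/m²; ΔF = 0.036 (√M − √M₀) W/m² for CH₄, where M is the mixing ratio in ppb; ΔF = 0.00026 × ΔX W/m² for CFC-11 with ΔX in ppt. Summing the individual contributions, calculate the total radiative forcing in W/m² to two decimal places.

ΔF = 6.84 W/m²

CO₂: 5.35 × ln(812/282) = 5.35 × ln(2.87943) = 5.35 × 1.05759 = 5.6581 W/m².
CH₄: 0.036 × (√3339 − √684) = 0.036 × (57.7841 − 26.1534) = 0.036 × 31.6307 = 1.1387 W/m².
CFC-11: ΔF = 0.00026 × (171 − 3) = 0.00026 × 168 = 0.0437 W/m².
Total ΔF = 5.6581 + 1.1387 + 0.0437 = 6.8405 W/m².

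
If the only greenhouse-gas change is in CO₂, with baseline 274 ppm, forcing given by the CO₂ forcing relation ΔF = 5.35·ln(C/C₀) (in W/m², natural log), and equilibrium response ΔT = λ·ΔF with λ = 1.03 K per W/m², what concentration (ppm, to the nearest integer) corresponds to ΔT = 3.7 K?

C ≈ 536 ppm

Required forcing: ΔF = ΔT/λ = 3.7/1.03 = 3.5922 W/m².
Then ln(C/274) = ΔF/5.35 = 3.5922/5.35 = 0.67144.
So C = 274 × e^0.67144 = 274 × 1.95705 = 536.23 ppm.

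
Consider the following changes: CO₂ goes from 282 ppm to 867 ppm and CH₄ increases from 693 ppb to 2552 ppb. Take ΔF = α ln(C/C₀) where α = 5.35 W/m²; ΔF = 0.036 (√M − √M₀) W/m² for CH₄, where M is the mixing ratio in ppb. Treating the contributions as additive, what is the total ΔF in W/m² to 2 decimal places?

CO₂: 5.35 × ln(867/282) = 5.35 × ln(3.07447) = 5.35 × 1.12313 = 6.0087 W/m².
CH₄: 0.036 × (√2552 − √693) = 0.036 × (50.5173 − 26.3249) = 0.036 × 24.1924 = 0.8709 W/m².
Total ΔF = 6.0087 + 0.8709 = 6.8796 W/m².

ΔF = 6.88 W/m²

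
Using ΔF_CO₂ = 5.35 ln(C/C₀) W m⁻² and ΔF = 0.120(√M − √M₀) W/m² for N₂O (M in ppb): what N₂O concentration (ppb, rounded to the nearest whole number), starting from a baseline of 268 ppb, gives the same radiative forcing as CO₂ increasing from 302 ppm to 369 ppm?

M ≈ 640 ppb

CO₂ forcing: 5.35 × ln(369/302) = 5.35 × 0.200370 = 1.07198 W/m².
Set 0.120(√M − √268) = 1.07198: √M = 1.07198/0.120 + √268 = 8.9332 + 16.3707 = 25.3039.
M = (25.3039)² = 640.29 ppb.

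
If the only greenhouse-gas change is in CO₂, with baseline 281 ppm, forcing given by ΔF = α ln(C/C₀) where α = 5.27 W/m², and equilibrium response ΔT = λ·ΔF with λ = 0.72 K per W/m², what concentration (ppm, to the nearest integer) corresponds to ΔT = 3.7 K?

C ≈ 745 ppm

Required forcing: ΔF = ΔT/λ = 3.7/0.72 = 5.1389 W/m².
Then ln(C/281) = ΔF/5.27 = 5.1389/5.27 = 0.97512.
So C = 281 × e^0.97512 = 281 × 2.65149 = 745.07 ppm.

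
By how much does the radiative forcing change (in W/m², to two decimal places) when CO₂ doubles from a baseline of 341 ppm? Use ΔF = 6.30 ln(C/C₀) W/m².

ΔF = 4.37 W/m²

ΔF = 6.30 × ln(2) = 6.30 × 0.69315 = 4.3668 W/m².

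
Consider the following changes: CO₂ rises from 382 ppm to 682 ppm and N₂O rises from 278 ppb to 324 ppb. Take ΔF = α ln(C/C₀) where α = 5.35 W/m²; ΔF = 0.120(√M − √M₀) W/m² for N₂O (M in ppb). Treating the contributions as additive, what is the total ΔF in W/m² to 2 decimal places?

CO₂: 5.35 × ln(682/382) = 5.35 × ln(1.78534) = 5.35 × 0.57961 = 3.1009 W/m².
N₂O: 0.120 × (√324 − √278) = 0.120 × (18.0000 − 16.6733) = 0.120 × 1.3267 = 0.1592 W/m².
Total ΔF = 3.1009 + 0.1592 = 3.2601 W/m².

ΔF = 3.26 W/m²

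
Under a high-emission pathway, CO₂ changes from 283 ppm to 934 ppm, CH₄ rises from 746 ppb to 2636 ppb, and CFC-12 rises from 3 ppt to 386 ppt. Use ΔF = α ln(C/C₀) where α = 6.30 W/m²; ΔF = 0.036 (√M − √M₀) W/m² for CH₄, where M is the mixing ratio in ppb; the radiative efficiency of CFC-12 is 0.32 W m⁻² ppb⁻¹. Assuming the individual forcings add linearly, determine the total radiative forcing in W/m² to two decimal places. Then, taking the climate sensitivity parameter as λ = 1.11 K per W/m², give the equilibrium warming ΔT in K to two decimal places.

CO₂: 6.30 × ln(934/283) = 6.30 × ln(3.30035) = 6.30 × 1.19403 = 7.5224 W/m².
CH₄: 0.036 × (√2636 − √746) = 0.036 × (51.3420 − 27.3130) = 0.036 × 24.0290 = 0.8650 W/m².
CFC-12: Δ = 386 − 3 = 383 ppt = 0.383 ppb; ΔF = 0.32 × 0.383 = 0.1226 W/m².
Total ΔF = 7.5224 + 0.8650 + 0.1226 = 8.5100 W/m².
ΔT = λ ΔF = 1.11 × 8.51 = 9.4461 K.

ΔF = 8.51 W/m²; ΔT = 9.45 K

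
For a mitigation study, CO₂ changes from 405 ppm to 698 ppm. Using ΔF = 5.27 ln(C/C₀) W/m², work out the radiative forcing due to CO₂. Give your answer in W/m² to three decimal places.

CO₂ absorption bands are partially saturated, so forcing scales with the logarithm of the concentration ratio.
CO₂: 5.27 × ln(698/405) = 5.27 × ln(1.72346) = 5.27 × 0.54433 = 2.8686 W/m².

ΔF = 2.869 W/m²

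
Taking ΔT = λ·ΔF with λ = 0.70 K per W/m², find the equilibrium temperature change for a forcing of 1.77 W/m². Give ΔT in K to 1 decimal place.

ΔT = λ ΔF = 0.70 × 1.77 = 1.2390 K.

ΔT = 1.2 K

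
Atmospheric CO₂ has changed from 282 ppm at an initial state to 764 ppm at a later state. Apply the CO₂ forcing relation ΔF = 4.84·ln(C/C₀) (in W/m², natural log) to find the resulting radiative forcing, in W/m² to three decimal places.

CO₂: 4.84 × ln(764/282) = 4.84 × ln(2.70922) = 4.84 × 0.99666 = 4.8238 W/m².

ΔF = 4.824 W/m²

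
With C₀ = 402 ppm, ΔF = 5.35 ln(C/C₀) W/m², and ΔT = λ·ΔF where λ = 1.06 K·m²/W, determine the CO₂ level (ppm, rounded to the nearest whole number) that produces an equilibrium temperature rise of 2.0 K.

C ≈ 572 ppm

Required forcing: ΔF = ΔT/λ = 2.0/1.06 = 1.8868 W/m².
Then ln(C/402) = ΔF/5.35 = 1.8868/5.35 = 0.35267.
So C = 402 × e^0.35267 = 402 × 1.42286 = 571.99 ppm.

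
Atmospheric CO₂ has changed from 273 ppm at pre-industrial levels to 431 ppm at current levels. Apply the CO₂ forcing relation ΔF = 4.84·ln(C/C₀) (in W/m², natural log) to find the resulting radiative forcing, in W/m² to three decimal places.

ΔF = 2.210 W/m²

CO₂: 4.84 × ln(431/273) = 4.84 × ln(1.57875) = 4.84 × 0.45663 = 2.2101 W/m².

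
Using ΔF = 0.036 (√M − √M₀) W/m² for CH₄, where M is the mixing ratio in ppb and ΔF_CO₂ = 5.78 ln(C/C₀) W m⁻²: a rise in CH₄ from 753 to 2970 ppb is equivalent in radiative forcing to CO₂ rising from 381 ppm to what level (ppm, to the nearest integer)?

CH₄ forcing: 0.036 × (√2970 − √753) = 0.036 × (54.4977 − 27.4408) = 0.036 × 27.0569 = 0.97405 W/m².
Set 5.78 ln(C/381) = 0.97405: ln(C/381) = 0.97405/5.78 = 0.16852, so C = 381 × e^0.16852 = 381 × 1.18355 = 450.93 ppm.

C ≈ 451 ppm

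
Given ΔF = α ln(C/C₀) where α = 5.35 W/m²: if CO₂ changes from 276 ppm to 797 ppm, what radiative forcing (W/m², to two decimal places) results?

ΔF = 5.67 W/m²

CO₂: 5.35 × ln(797/276) = 5.35 × ln(2.88768) = 5.35 × 1.06045 = 5.6734 W/m².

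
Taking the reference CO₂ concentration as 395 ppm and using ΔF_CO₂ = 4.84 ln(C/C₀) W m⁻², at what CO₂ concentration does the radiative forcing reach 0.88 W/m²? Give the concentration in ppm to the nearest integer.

C ≈ 474 ppm

Set 4.84 ln(C/395) = 0.88, so ln(C/395) = 0.88/4.84 = 0.18182.
Then C/395 = e^0.18182 = 1.19940, giving C = 395 × 1.19940 = 473.76 ppm.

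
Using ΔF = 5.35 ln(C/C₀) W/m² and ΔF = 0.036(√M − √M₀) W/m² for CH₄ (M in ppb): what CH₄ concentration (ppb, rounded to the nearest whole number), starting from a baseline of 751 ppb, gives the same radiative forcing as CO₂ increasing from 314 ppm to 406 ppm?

CO₂ forcing: 5.35 × ln(406/314) = 5.35 × 0.256960 = 1.37474 W/m².
Set 0.036(√M − √751) = 1.37474: √M = 1.37474/0.036 + √751 = 38.1872 + 27.4044 = 65.5916.
M = (65.5916)² = 4302.26 ppb.

M ≈ 4302 ppb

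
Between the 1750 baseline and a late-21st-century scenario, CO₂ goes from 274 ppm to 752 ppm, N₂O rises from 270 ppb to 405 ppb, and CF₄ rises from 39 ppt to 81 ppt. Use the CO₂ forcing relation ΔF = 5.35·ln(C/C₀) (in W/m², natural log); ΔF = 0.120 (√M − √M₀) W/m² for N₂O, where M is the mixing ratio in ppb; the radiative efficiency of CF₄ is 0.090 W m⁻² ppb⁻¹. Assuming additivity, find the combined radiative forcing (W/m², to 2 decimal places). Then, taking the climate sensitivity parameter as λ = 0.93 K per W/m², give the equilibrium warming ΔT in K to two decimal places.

ΔF = 5.85 W/m²; ΔT = 5.44 K

CO₂: 5.35 × ln(752/274) = 5.35 × ln(2.74453) = 5.35 × 1.00961 = 5.4014 W/m².
N₂O: 0.120 × (√405 − √270) = 0.120 × (20.1246 − 16.4317) = 0.120 × 3.6929 = 0.4431 W/m².
CF₄: Δ = 81 − 39 = 42 ppt = 0.042 ppb; ΔF = 0.090 × 0.042 = 0.0038 W/m².
Total ΔF = 5.4014 + 0.4431 + 0.0038 = 5.8483 W/m².
ΔT = λ ΔF = 0.93 × 5.85 = 5.4405 K.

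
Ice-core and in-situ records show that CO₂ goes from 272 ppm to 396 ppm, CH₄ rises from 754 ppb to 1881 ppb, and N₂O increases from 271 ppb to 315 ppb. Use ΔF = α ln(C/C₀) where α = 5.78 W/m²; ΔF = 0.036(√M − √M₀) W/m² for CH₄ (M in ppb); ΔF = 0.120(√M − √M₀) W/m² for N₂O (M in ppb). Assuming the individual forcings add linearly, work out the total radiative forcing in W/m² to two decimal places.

CO₂: 5.78 × ln(396/272) = 5.78 × ln(1.45588) = 5.78 × 0.37561 = 2.1710 W/m².
CH₄: 0.036 × (√1881 − √754) = 0.036 × (43.3705 − 27.4591) = 0.036 × 15.9114 = 0.5728 W/m².
N₂O: 0.120 × (√315 − √271) = 0.120 × (17.7482 − 16.4621) = 0.120 × 1.2861 = 0.1543 W/m².
Total ΔF = 2.1710 + 0.5728 + 0.1543 = 2.8981 W/m².

ΔF = 2.90 W/m²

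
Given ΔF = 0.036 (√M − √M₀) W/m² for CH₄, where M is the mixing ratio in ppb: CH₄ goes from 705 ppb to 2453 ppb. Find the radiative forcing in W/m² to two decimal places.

CH₄: 0.036 × (√2453 − √705) = 0.036 × (49.5278 − 26.5518) = 0.036 × 22.9760 = 0.8271 W/m².

ΔF = 0.83 W/m²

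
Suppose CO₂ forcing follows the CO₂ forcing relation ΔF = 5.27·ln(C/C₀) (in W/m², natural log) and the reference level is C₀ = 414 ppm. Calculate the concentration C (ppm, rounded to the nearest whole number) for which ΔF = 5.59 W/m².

Set 5.27 ln(C/414) = 5.59, so ln(C/414) = 5.59/5.27 = 1.06072.
Then C/414 = e^1.06072 = 2.88845, giving C = 414 × 2.88845 = 1195.82 ppm.

C ≈ 1196 ppm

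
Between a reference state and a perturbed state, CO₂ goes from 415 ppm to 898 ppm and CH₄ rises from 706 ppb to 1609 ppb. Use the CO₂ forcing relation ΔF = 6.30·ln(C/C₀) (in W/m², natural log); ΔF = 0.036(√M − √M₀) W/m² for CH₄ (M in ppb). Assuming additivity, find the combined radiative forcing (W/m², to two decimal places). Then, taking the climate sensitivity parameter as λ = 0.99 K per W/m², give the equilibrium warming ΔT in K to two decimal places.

ΔF = 5.35 W/m²; ΔT = 5.30 K

CO₂: 6.30 × ln(898/415) = 6.30 × ln(2.16386) = 6.30 × 0.77189 = 4.8629 W/m².
CH₄: 0.036 × (√1609 − √706) = 0.036 × (40.1123 − 26.5707) = 0.036 × 13.5416 = 0.4875 W/m².
Total ΔF = 4.8629 + 0.4875 = 5.3504 W/m².
ΔT = λ ΔF = 0.99 × 5.35 = 5.2965 K.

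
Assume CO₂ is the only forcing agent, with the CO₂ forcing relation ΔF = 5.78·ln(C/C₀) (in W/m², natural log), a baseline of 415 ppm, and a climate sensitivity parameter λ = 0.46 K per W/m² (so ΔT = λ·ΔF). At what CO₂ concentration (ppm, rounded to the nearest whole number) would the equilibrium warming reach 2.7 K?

Required forcing: ΔF = ΔT/λ = 2.7/0.46 = 5.8696 W/m².
Then ln(C/415) = ΔF/5.78 = 5.8696/5.78 = 1.01550.
So C = 415 × e^1.01550 = 415 × 2.76074 = 1145.71 ppm.

C ≈ 1146 ppm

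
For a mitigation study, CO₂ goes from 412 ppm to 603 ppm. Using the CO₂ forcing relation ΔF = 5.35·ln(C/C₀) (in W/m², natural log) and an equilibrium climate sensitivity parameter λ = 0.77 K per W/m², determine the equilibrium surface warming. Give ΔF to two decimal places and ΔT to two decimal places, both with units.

CO₂: 5.35 × ln(603/412) = 5.35 × ln(1.46359) = 5.35 × 0.38089 = 2.0378 W/m².
ΔT = λ ΔF = 0.77 × 2.04 = 1.5708 K.

ΔF = 2.04 W/m²; ΔT = 1.57 K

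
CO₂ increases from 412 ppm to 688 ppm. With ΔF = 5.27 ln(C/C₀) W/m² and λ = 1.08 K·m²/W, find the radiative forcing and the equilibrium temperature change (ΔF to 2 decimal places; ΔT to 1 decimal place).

CO₂: 5.27 × ln(688/412) = 5.27 × ln(1.66990) = 5.27 × 0.51276 = 2.7022 W/m².
ΔT = λ ΔF = 1.08 × 2.70 = 2.9160 K.

ΔF = 2.70 W/m²; ΔT = 2.9 K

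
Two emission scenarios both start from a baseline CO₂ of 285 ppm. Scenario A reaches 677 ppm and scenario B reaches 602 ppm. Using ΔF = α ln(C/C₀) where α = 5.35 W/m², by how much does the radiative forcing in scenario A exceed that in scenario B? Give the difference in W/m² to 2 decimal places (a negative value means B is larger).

ΔF_A = 5.35 ln(677/285) = 5.35 × 0.86518 = 4.6287 W/m².
ΔF_B = 5.35 ln(602/285) = 5.35 × 0.74777 = 4.0006 W/m².
Difference: 4.6287 − 4.0006 = 0.6281 W/m².
(Equivalently, ΔF_A − ΔF_B = 5.35 ln(677/602) = 5.35 × 0.11741 = 0.6281 W/m².)

ΔF_A − ΔF_B = 0.63 W/m²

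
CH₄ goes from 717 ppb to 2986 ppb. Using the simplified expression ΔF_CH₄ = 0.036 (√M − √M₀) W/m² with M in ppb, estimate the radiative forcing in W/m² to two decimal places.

CH₄: 0.036 × (√2986 − √717) = 0.036 × (54.6443 − 26.7769) = 0.036 × 27.8674 = 1.0032 W/m².

ΔF = 1.00 W/m²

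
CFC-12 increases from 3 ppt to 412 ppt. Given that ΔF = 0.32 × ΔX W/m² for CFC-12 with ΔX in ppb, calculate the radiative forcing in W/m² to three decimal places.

CFC-12: Δ = 412 − 3 = 409 ppt = 0.409 ppb; ΔF = 0.32 × 0.409 = 0.1309 W/m².

ΔF = 0.131 W/m²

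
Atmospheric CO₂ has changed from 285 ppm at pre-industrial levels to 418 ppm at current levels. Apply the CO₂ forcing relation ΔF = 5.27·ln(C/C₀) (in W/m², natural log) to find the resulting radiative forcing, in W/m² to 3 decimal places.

CO₂: 5.27 × ln(418/285) = 5.27 × ln(1.46667) = 5.27 × 0.38299 = 2.0184 W/m².

ΔF = 2.018 W/m²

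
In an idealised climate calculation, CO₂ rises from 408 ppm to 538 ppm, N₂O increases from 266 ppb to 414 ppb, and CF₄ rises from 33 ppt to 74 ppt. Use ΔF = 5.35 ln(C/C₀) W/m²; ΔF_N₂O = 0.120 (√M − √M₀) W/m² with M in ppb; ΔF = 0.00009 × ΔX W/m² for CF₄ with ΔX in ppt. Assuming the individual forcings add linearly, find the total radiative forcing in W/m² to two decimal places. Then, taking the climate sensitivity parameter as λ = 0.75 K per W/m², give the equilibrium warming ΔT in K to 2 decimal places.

ΔF = 1.97 W/m²; ΔT = 1.48 K

CO₂: 5.35 × ln(538/408) = 5.35 × ln(1.31863) = 5.35 × 0.27659 = 1.4798 W/m².
N₂O: 0.120 × (√414 − √266) = 0.120 × (20.3470 − 16.3095) = 0.120 × 4.0375 = 0.4845 W/m².
CF₄: ΔF = 0.00009 × (74 − 33) = 0.00009 × 41 = 0.0037 W/m².
Total ΔF = 1.4798 + 0.4845 + 0.0037 = 1.9680 W/m².
ΔT = λ ΔF = 0.75 × 1.97 = 1.4775 K.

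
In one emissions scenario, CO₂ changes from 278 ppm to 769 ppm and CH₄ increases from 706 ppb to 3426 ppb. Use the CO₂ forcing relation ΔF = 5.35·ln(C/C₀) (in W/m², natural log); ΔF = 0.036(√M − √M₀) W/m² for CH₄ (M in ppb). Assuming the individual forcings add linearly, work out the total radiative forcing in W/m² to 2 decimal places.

ΔF = 6.59 W/m²

CO₂: 5.35 × ln(769/278) = 5.35 × ln(2.76619) = 5.35 × 1.01747 = 5.4435 W/m².
CH₄: 0.036 × (√3426 − √706) = 0.036 × (58.5320 − 26.5707) = 0.036 × 31.9613 = 1.1506 W/m².
Total ΔF = 5.4435 + 1.1506 = 6.5941 W/m².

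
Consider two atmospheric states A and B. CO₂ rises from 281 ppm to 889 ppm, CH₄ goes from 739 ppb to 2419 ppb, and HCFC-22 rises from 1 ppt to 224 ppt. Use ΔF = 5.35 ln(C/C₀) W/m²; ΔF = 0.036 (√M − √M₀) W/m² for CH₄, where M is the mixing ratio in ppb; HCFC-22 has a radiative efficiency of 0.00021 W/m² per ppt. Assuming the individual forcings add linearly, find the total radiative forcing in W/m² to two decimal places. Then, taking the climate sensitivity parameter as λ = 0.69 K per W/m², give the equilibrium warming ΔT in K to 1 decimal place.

CO₂: 5.35 × ln(889/281) = 5.35 × ln(3.16370) = 5.35 × 1.15174 = 6.1618 W/m².
CH₄: 0.036 × (√2419 − √739) = 0.036 × (49.1833 − 27.1846) = 0.036 × 21.9987 = 0.7920 W/m².
HCFC-22: ΔF = 0.00021 × (224 − 1) = 0.00021 × 223 = 0.0468 W/m².
Total ΔF = 6.1618 + 0.7920 + 0.0468 = 7.0006 W/m².
ΔT = λ ΔF = 0.69 × 7.00 = 4.8300 K.

ΔF = 7.00 W/m²; ΔT = 4.8 K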